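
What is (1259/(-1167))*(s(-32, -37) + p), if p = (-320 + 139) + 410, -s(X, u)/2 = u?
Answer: -127159/389 ≈ -326.89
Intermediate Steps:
s(X, u) = -2*u
p = 229 (p = -181 + 410 = 229)
(1259/(-1167))*(s(-32, -37) + p) = (1259/(-1167))*(-2*(-37) + 229) = (1259*(-1/1167))*(74 + 229) = -1259/1167*303 = -127159/389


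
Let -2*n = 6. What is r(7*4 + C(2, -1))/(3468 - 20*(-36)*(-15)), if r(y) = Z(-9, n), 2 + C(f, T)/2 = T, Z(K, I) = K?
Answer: 3/2444 ≈ 0.0012275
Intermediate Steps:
n = -3 (n = -½*6 = -3)
C(f, T) = -4 + 2*T
r(y) = -9
r(7*4 + C(2, -1))/(3468 - 20*(-36)*(-15)) = -9/(3468 - 20*(-36)*(-15)) = -9/(3468 + 720*(-15)) = -9/(3468 - 10800) = -9/(-7332) = -9*(-1/7332) = 3/2444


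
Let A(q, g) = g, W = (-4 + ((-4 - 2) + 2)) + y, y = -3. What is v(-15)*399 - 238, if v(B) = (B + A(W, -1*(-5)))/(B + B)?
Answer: -105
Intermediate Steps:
W = -11 (W = (-4 + ((-4 - 2) + 2)) - 3 = (-4 + (-6 + 2)) - 3 = (-4 - 4) - 3 = -8 - 3 = -11)
v(B) = (5 + B)/(2*B) (v(B) = (B - 1*(-5))/(B + B) = (B + 5)/((2*B)) = (5 + B)*(1/(2*B)) = (5 + B)/(2*B))
v(-15)*399 - 238 = ((½)*(5 - 15)/(-15))*399 - 238 = ((½)*(-1/15)*(-10))*399 - 238 = (⅓)*399 - 238 = 133 - 238 = -105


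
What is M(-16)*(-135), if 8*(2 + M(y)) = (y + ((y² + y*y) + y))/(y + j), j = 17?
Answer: -7830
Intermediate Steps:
M(y) = -2 + (2*y + 2*y²)/(8*(17 + y)) (M(y) = -2 + ((y + ((y² + y*y) + y))/(y + 17))/8 = -2 + ((y + ((y² + y²) + y))/(17 + y))/8 = -2 + ((y + (2*y² + y))/(17 + y))/8 = -2 + ((y + (y + 2*y²))/(17 + y))/8 = -2 + ((2*y + 2*y²)/(17 + y))/8 = -2 + (2*y + 2*y²)/(8*(17 + y)))
M(-16)*(-135) = ((-136 + (-16)² - 7*(-16))/(4*(17 - 16)))*(-135) = ((¼)*(-136 + 256 + 112)/1)*(-135) = ((¼)*1*232)*(-135) = 58*(-135) = -7830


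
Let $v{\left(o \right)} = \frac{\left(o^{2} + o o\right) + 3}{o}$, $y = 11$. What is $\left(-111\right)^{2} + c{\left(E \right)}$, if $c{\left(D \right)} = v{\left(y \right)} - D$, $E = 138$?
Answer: $\frac{134258}{11} \approx 12205.0$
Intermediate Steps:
$v{\left(o \right)} = \frac{3 + 2 o^{2}}{o}$ ($v{\left(o \right)} = \frac{\left(o^{2} + o^{2}\right) + 3}{o} = \frac{2 o^{2} + 3}{o} = \frac{3 + 2 o^{2}}{o}$)
$c{\left(D \right)} = \frac{245}{11} - D$ ($c{\left(D \right)} = \left(2 \cdot 11 + \frac{3}{11}\right) - D = \left(22 + 3 \cdot \frac{1}{11}\right) - D = \left(22 + \frac{3}{11}\right) - D = \frac{245}{11} - D$)
$\left(-111\right)^{2} + c{\left(E \right)} = \left(-111\right)^{2} + \left(\frac{245}{11} - 138\right) = 12321 + \left(\frac{245}{11} - 138\right) = 12321 - \frac{1273}{11} = \frac{134258}{11}$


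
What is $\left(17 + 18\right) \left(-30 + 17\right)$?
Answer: $-455$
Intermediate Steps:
$\left(17 + 18\right) \left(-30 + 17\right) = 35 \left(-13\right) = -455$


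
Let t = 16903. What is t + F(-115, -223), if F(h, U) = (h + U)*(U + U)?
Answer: 167651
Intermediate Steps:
F(h, U) = 2*U*(U + h) (F(h, U) = (U + h)*(2*U) = 2*U*(U + h))
t + F(-115, -223) = 16903 + 2*(-223)*(-223 - 115) = 16903 + 2*(-223)*(-338) = 16903 + 150748 = 167651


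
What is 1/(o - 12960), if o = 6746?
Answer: -1/6214 ≈ -0.00016093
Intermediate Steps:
1/(o - 12960) = 1/(6746 - 12960) = 1/(-6214) = -1/6214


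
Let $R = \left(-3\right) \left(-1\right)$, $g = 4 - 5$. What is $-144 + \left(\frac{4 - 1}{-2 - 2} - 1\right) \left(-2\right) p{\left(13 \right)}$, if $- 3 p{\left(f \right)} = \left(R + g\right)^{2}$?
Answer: $- \frac{446}{3} \approx -148.67$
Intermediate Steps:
$g = -1$
$R = 3$
$p{\left(f \right)} = - \frac{4}{3}$ ($p{\left(f \right)} = - \frac{\left(3 - 1\right)^{2}}{3} = - \frac{2^{2}}{3} = \left(- \frac{1}{3}\right) 4 = - \frac{4}{3}$)
$-144 + \left(\frac{4 - 1}{-2 - 2} - 1\right) \left(-2\right) p{\left(13 \right)} = -144 + \left(\frac{4 - 1}{-2 - 2} - 1\right) \left(-2\right) \left(- \frac{4}{3}\right) = -144 + \left(\frac{3}{-4} - 1\right) \left(-2\right) \left(- \frac{4}{3}\right) = -144 + \left(3 \left(- \frac{1}{4}\right) - 1\right) \left(-2\right) \left(- \frac{4}{3}\right) = -144 + \left(- \frac{3}{4} - 1\right) \left(-2\right) \left(- \frac{4}{3}\right) = -144 + \left(- \frac{7}{4}\right) \left(-2\right) \left(- \frac{4}{3}\right) = -144 + \frac{7}{2} \left(- \frac{4}{3}\right) = -144 - \frac{14}{3} = - \frac{446}{3}$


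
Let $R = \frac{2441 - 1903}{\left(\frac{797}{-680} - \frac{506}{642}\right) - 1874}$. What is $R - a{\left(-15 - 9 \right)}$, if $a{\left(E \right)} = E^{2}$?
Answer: $- \frac{235980562512}{409484597} \approx -576.29$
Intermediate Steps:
$R = - \frac{117434640}{409484597}$ ($R = \frac{538}{\left(797 \left(- \frac{1}{680}\right) - \frac{253}{321}\right) - 1874} = \frac{538}{\left(- \frac{797}{680} - \frac{253}{321}\right) - 1874} = \frac{538}{- \frac{427877}{218280} - 1874} = \frac{538}{- \frac{409484597}{218280}} = 538 \left(- \frac{218280}{409484597}\right) = - \frac{117434640}{409484597} \approx -0.28679$)
$R - a{\left(-15 - 9 \right)} = - \frac{117434640}{409484597} - \left(-15 - 9\right)^{2} = - \frac{117434640}{409484597} - \left(-24\right)^{2} = - \frac{117434640}{409484597} - 576 = - \frac{235980562512}{409484597}$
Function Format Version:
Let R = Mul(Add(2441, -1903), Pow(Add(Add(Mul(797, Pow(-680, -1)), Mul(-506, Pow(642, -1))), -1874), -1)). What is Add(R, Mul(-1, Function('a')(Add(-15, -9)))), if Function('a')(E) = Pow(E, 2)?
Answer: Rational(-235980562512, 409484597) ≈ -576.29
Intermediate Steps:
R = Rational(-117434640, 409484597) (R = Mul(538, Pow(Add(Add(Mul(797, Rational(-1, 680)), Mul(-506, Rational(1, 642))), -1874), -1)) = Mul(538, Pow(Add(Add(Rational(-797, 680), Rational(-253, 321)), -1874), -1)) = Mul(538, Pow(Add(Rational(-427877, 218280), -1874), -1)) = Mul(538, Pow(Rational(-409484597, 218280), -1)) = Mul(538, Rational(-218280, 409484597)) = Rational(-117434640, 409484597) ≈ -0.28679)
Add(R, Mul(-1, Function('a')(Add(-15, -9)))) = Add(Rational(-117434640, 409484597), Mul(-1, Pow(Add(-15, -9), 2))) = Add(Rational(-117434640, 409484597), Mul(-1, Pow(-24, 2))) = Add(Rational(-117434640, 409484597), Mul(-1, 576)) = Add(Rational(-117434640, 409484597), -576) = Rational(-235980562512, 409484597)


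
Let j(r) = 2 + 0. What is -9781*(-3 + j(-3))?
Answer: 9781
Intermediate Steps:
j(r) = 2
-9781*(-3 + j(-3)) = -9781*(-3 + 2) = -9781*(-1) = 9781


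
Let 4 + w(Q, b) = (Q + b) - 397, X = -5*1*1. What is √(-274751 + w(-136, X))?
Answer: I*√275293 ≈ 524.68*I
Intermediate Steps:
X = -5 (X = -5*1 = -5)
w(Q, b) = -401 + Q + b (w(Q, b) = -4 + ((Q + b) - 397) = -4 + (-397 + Q + b) = -401 + Q + b)
√(-274751 + w(-136, X)) = √(-274751 + (-401 - 136 - 5)) = √(-274751 - 542) = √(-275293) = I*√275293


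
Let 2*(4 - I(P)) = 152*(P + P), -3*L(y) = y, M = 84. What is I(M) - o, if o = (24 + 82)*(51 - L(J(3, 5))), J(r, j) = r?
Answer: -18276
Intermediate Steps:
L(y) = -y/3
I(P) = 4 - 152*P (I(P) = 4 - 76*(P + P) = 4 - 76*2*P = 4 - 152*P)
o = 5512 (o = (24 + 82)*(51 - (-1)*3/3) = 106*(51 - 1*(-1)) = 106*(51 + 1) = 106*52 = 5512)
I(M) - o = (4 - 152*84) - 1*5512 = (4 - 12768) - 5512 = -12764 - 5512 = -18276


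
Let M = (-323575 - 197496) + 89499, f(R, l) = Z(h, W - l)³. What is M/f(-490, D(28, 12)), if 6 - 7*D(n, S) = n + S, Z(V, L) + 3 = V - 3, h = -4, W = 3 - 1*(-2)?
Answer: 107893/250 ≈ 431.57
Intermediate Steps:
W = 5 (W = 3 + 2 = 5)
Z(V, L) = -6 + V (Z(V, L) = -3 + (V - 3) = -3 + (-3 + V) = -6 + V)
D(n, S) = 6/7 - S/7 - n/7 (D(n, S) = 6/7 - (n + S)/7 = 6/7 - (S + n)/7 = 6/7 + (-S/7 - n/7) = 6/7 - S/7 - n/7)
f(R, l) = -1000 (f(R, l) = (-6 - 4)³ = (-10)³ = -1000)
M = -431572 (M = -521071 + 89499 = -431572)
M/f(-490, D(28, 12)) = -431572/(-1000) = -431572*(-1/1000) = 107893/250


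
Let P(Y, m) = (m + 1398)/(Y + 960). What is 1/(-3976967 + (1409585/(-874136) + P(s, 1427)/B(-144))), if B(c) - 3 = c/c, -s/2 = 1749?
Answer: -138659823/551445802477171 ≈ -2.5145e-7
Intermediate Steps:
s = -3498 (s = -2*1749 = -3498)
B(c) = 4 (B(c) = 3 + c/c = 3 + 1 = 4)
P(Y, m) = (1398 + m)/(960 + Y)
1/(-3976967 + (1409585/(-874136) + P(s, 1427)/B(-144))) = 1/(-3976967 + (1409585/(-874136) + ((1398 + 1427)/(960 - 3498))/4)) = 1/(-3976967 + (1409585*(-1/874136) + (2825/(-2538))*(¼))) = 1/(-3976967 + (-1409585/874136 - 1/2538*2825*(¼))) = 1/(-3976967 + (-1409585/874136 - 2825/2538*¼)) = 1/(-3976967 + (-1409585/874136 - 2825/10152)) = 1/(-3976967 - 262180330/138659823) = 1/(-551445802477171/138659823) = -138659823/551445802477171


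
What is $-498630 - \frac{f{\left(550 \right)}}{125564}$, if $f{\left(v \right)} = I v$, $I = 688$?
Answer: $- \frac{15652588930}{31391} \approx -4.9863 \cdot 10^{5}$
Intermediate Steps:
$f{\left(v \right)} = 688 v$
$-498630 - \frac{f{\left(550 \right)}}{125564} = -498630 - \frac{688 \cdot 550}{125564} = -498630 - 378400 \cdot \frac{1}{125564} = -498630 - \frac{94600}{31391} = - \frac{15652588930}{31391}$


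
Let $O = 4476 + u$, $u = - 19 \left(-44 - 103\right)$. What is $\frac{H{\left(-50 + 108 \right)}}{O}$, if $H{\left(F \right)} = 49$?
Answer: $\frac{49}{7269} \approx 0.006741$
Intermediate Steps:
$u = 2793$ ($u = - 19 \left(-147\right) = \left(-1\right) \left(-2793\right) = 2793$)
$O = 7269$ ($O = 4476 + 2793 = 7269$)
$\frac{H{\left(-50 + 108 \right)}}{O} = \frac{49}{7269}$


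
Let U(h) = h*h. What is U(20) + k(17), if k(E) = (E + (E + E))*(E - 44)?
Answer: -977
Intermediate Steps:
U(h) = h²
k(E) = 3*E*(-44 + E) (k(E) = (E + 2*E)*(-44 + E) = (3*E)*(-44 + E) = 3*E*(-44 + E))
U(20) + k(17) = 20² + 3*17*(-44 + 17) = 400 + 3*17*(-27) = 400 - 1377 = -977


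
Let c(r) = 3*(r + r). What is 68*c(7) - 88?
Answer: 2768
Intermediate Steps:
c(r) = 6*r (c(r) = 3*(2*r) = 6*r)
68*c(7) - 88 = 68*(6*7) - 88 = 68*42 - 88 = 2856 - 88 = 2768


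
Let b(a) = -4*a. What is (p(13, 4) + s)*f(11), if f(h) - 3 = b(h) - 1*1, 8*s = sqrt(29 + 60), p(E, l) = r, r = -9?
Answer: 378 - 21*sqrt(89)/4 ≈ 328.47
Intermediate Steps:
p(E, l) = -9
s = sqrt(89)/8 (s = sqrt(29 + 60)/8 = sqrt(89)/8 ≈ 1.1792)
f(h) = 2 - 4*h (f(h) = 3 + (-4*h - 1*1) = 3 + (-4*h - 1) = 3 + (-1 - 4*h) = 2 - 4*h)
(p(13, 4) + s)*f(11) = (-9 + sqrt(89)/8)*(2 - 4*11) = (-9 + sqrt(89)/8)*(2 - 44) = (-9 + sqrt(89)/8)*(-42) = 378 - 21*sqrt(89)/4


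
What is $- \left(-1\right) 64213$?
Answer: $64213$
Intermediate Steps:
$- \left(-1\right) 64213 = \left(-1\right) \left(-64213\right) = 64213$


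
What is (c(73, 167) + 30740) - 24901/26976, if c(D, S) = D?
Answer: 831186587/26976 ≈ 30812.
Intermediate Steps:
(c(73, 167) + 30740) - 24901/26976 = (73 + 30740) - 24901/26976 = 30813 - 24901*1/26976 = 30813 - 24901/26976 = 831186587/26976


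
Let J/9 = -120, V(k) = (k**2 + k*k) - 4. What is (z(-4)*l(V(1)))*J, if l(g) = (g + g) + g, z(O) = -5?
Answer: -32400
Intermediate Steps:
V(k) = -4 + 2*k**2 (V(k) = (k**2 + k**2) - 4 = 2*k**2 - 4 = -4 + 2*k**2)
l(g) = 3*g (l(g) = 2*g + g = 3*g)
J = -1080 (J = 9*(-120) = -1080)
(z(-4)*l(V(1)))*J = -15*(-4 + 2*1**2)*(-1080) = -15*(-4 + 2*1)*(-1080) = -15*(-4 + 2)*(-1080) = -15*(-2)*(-1080) = -5*(-6)*(-1080) = 30*(-1080) = -32400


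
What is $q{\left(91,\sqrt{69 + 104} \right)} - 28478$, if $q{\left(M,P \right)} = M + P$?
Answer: $-28387 + \sqrt{173} \approx -28374.0$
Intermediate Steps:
$q{\left(91,\sqrt{69 + 104} \right)} - 28478 = \left(91 + \sqrt{69 + 104}\right) - 28478 = \left(91 + \sqrt{173}\right) - 28478 = -28387 + \sqrt{173}$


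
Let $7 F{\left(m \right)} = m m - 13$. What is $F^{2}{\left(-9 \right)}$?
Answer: $\frac{4624}{49} \approx 94.367$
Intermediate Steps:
$F{\left(m \right)} = - \frac{13}{7} + \frac{m^{2}}{7}$ ($F{\left(m \right)} = \frac{m m - 13}{7} = \frac{m^{2} - 13}{7} = \frac{-13 + m^{2}}{7} = - \frac{13}{7} + \frac{m^{2}}{7}$)
$F^{2}{\left(-9 \right)} = \left(- \frac{13}{7} + \frac{\left(-9\right)^{2}}{7}\right)^{2} = \left(- \frac{13}{7} + \frac{1}{7} \cdot 81\right)^{2} = \left(- \frac{13}{7} + \frac{81}{7}\right)^{2} = \left(\frac{68}{7}\right)^{2} = \frac{4624}{49}$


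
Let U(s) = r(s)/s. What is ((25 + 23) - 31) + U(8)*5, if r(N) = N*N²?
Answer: 337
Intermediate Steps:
r(N) = N³
U(s) = s² (U(s) = s³/s = s²)
((25 + 23) - 31) + U(8)*5 = ((25 + 23) - 31) + 8²*5 = (48 - 31) + 64*5 = 17 + 320 = 337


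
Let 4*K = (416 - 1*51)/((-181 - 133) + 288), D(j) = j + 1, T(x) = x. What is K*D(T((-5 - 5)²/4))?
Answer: -365/4 ≈ -91.250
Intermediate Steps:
D(j) = 1 + j
K = -365/104 (K = ((416 - 1*51)/((-181 - 133) + 288))/4 = ((416 - 51)/(-314 + 288))/4 = (365/(-26))/4 = (365*(-1/26))/4 = (¼)*(-365/26) = -365/104 ≈ -3.5096)
K*D(T((-5 - 5)²/4)) = -365*(1 + (-5 - 5)²/4)/104 = -365*(1 + (-10)²*(¼))/104 = -365*(1 + 100*(¼))/104 = -365*(1 + 25)/104 = -365/104*26 = -365/4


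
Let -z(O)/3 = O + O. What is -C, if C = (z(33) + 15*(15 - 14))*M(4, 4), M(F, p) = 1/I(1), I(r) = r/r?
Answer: 183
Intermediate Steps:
I(r) = 1
M(F, p) = 1 (M(F, p) = 1/1 = 1)
z(O) = -6*O (z(O) = -3*(O + O) = -6*O)
C = -183 (C = (-6*33 + 15*(15 - 14))*1 = (-198 + 15*1)*1 = (-198 + 15)*1 = -183*1 = -183)
-C = -1*(-183) = 183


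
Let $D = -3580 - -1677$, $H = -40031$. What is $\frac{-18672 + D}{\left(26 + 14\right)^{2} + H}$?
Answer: $\frac{20575}{38431} \approx 0.53537$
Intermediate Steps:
$D = -1903$ ($D = -3580 + 1677 = -1903$)
$\frac{-18672 + D}{\left(26 + 14\right)^{2} + H} = \frac{-18672 - 1903}{\left(26 + 14\right)^{2} - 40031} = - \frac{20575}{40^{2} - 40031} = - \frac{20575}{1600 - 40031} = - \frac{20575}{-38431} = \left(-20575\right) \left(- \frac{1}{38431}\right) = \frac{20575}{38431}$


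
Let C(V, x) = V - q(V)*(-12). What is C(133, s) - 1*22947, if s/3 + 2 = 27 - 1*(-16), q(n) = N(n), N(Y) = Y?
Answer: -21218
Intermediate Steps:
q(n) = n
s = 123 (s = -6 + 3*(27 - 1*(-16)) = -6 + 3*(27 + 16) = -6 + 3*43 = -6 + 129 = 123)
C(V, x) = 13*V (C(V, x) = V - V*(-12) = V - (-12)*V = V + 12*V = 13*V)
C(133, s) - 1*22947 = 13*133 - 1*22947 = 1729 - 22947 = -21218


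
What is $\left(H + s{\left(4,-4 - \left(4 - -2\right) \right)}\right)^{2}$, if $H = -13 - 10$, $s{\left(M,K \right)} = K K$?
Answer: $5929$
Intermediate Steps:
$s{\left(M,K \right)} = K^{2}$
$H = -23$ ($H = -13 - 10 = -23$)
$\left(H + s{\left(4,-4 - \left(4 - -2\right) \right)}\right)^{2} = \left(-23 + \left(-4 - \left(4 - -2\right)\right)^{2}\right)^{2} = \left(-23 + \left(-4 - \left(4 + 2\right)\right)^{2}\right)^{2} = \left(-23 + \left(-4 - 6\right)^{2}\right)^{2} = \left(-23 + \left(-10\right)^{2}\right)^{2} = \left(-23 + 100\right)^{2} = 77^{2} = 5929$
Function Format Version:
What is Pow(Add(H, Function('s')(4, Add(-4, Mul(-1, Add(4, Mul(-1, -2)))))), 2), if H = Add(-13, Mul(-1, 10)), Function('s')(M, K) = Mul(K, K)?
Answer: 5929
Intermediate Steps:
Function('s')(M, K) = Pow(K, 2)
H = -23 (H = Add(-13, -10) = -23)
Pow(Add(H, Function('s')(4, Add(-4, Mul(-1, Add(4, Mul(-1, -2)))))), 2) = Pow(Add(-23, Pow(Add(-4, Mul(-1, Add(4, Mul(-1, -2)))), 2)), 2) = Pow(Add(-23, Pow(Add(-4, Mul(-1, Add(4, 2))), 2)), 2) = Pow(Add(-23, Pow(Add(-4, Mul(-1, 6)), 2)), 2) = Pow(Add(-23, Pow(Add(-4, -6), 2)), 2) = Pow(Add(-23, Pow(-10, 2)), 2) = Pow(Add(-23, 100), 2) = Pow(77, 2) = 5929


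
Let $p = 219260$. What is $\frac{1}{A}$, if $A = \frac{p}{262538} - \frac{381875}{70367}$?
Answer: $- \frac{9237005723}{42414015165} \approx -0.21778$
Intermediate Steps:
$A = - \frac{42414015165}{9237005723}$ ($A = \frac{219260}{262538} - \frac{381875}{70367} = 219260 \cdot \frac{1}{262538} - \frac{381875}{70367} = \frac{109630}{131269} - \frac{381875}{70367} = - \frac{42414015165}{9237005723} \approx -4.5918$)
$\frac{1}{A} = \frac{1}{- \frac{42414015165}{9237005723}} = - \frac{9237005723}{42414015165}$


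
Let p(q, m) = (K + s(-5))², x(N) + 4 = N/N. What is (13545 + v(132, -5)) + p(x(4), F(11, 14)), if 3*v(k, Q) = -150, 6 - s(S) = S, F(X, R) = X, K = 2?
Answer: 13664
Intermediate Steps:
s(S) = 6 - S
v(k, Q) = -50 (v(k, Q) = (⅓)*(-150) = -50)
x(N) = -3 (x(N) = -4 + N/N = -4 + 1 = -3)
p(q, m) = 169 (p(q, m) = (2 + (6 - 1*(-5)))² = (2 + (6 + 5))² = (2 + 11)² = 13² = 169)
(13545 + v(132, -5)) + p(x(4), F(11, 14)) = (13545 - 50) + 169 = 13495 + 169 = 13664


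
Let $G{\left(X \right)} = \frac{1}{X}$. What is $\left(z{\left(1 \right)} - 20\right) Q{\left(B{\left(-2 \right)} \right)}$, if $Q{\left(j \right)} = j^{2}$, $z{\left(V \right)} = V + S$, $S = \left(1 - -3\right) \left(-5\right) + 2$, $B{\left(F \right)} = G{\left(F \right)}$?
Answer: $- \frac{37}{4} \approx -9.25$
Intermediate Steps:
$B{\left(F \right)} = \frac{1}{F}$
$S = -18$ ($S = \left(1 + 3\right) \left(-5\right) + 2 = 4 \left(-5\right) + 2 = -20 + 2 = -18$)
$z{\left(V \right)} = -18 + V$ ($z{\left(V \right)} = V - 18 = -18 + V$)
$\left(z{\left(1 \right)} - 20\right) Q{\left(B{\left(-2 \right)} \right)} = \left(\left(-18 + 1\right) - 20\right) \left(\frac{1}{-2}\right)^{2} = \left(-17 - 20\right) \left(- \frac{1}{2}\right)^{2} = \left(-37\right) \frac{1}{4} = - \frac{37}{4}$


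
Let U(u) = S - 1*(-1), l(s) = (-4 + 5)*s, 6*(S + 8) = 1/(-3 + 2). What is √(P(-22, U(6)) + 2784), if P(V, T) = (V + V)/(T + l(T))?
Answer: 6*√143147/43 ≈ 52.793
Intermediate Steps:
S = -49/6 (S = -8 + 1/(6*(-3 + 2)) = -8 + (⅙)/(-1) = -8 + (⅙)*(-1) = -8 - ⅙ = -49/6 ≈ -8.1667)
l(s) = s (l(s) = 1*s = s)
U(u) = -43/6 (U(u) = -49/6 - 1*(-1) = -49/6 + 1 = -43/6)
P(V, T) = V/T (P(V, T) = (V + V)/(T + T) = (2*V)/((2*T)) = (2*V)*(1/(2*T)) = V/T)
√(P(-22, U(6)) + 2784) = √(-22/(-43/6) + 2784) = √(-22*(-6/43) + 2784) = √(132/43 + 2784) = √(119844/43) = 6*√143147/43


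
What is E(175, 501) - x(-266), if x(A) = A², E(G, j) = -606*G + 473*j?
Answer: 60167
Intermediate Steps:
E(175, 501) - x(-266) = (-606*175 + 473*501) - 1*(-266)² = (-106050 + 236973) - 1*70756 = 130923 - 70756 = 60167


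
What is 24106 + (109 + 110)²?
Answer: 72067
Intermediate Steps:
24106 + (109 + 110)² = 24106 + 219² = 24106 + 47961 = 72067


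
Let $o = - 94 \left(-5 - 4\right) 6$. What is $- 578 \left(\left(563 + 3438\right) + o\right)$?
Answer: $-5246506$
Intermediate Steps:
$o = 5076$ ($o = - 94 \left(\left(-9\right) 6\right) = \left(-94\right) \left(-54\right) = 5076$)
$- 578 \left(\left(563 + 3438\right) + o\right) = - 578 \left(\left(563 + 3438\right) + 5076\right) = - 578 \left(4001 + 5076\right) = \left(-578\right) 9077 = -5246506$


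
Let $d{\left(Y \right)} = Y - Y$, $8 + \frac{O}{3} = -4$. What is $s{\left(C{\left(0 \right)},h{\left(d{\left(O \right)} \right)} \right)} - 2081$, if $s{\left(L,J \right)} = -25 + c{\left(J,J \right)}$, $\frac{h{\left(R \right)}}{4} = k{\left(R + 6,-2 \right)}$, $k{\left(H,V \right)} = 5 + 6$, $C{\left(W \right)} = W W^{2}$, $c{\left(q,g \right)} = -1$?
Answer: $-2107$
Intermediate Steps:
$O = -36$ ($O = -24 + 3 \left(-4\right) = -24 - 12 = -36$)
$d{\left(Y \right)} = 0$
$C{\left(W \right)} = W^{3}$
$k{\left(H,V \right)} = 11$
$h{\left(R \right)} = 44$ ($h{\left(R \right)} = 4 \cdot 11 = 44$)
$s{\left(L,J \right)} = -26$ ($s{\left(L,J \right)} = -25 - 1 = -26$)
$s{\left(C{\left(0 \right)},h{\left(d{\left(O \right)} \right)} \right)} - 2081 = -26 - 2081 = -2107$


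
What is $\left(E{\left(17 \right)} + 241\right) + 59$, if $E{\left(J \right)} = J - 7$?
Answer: $310$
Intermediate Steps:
$E{\left(J \right)} = -7 + J$
$\left(E{\left(17 \right)} + 241\right) + 59 = \left(\left(-7 + 17\right) + 241\right) + 59 = \left(10 + 241\right) + 59 = 251 + 59 = 310$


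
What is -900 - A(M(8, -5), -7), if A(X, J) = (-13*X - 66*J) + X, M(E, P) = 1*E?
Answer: -1266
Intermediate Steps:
M(E, P) = E
A(X, J) = -66*J - 12*X (A(X, J) = (-66*J - 13*X) + X = -66*J - 12*X)
-900 - A(M(8, -5), -7) = -900 - (-66*(-7) - 12*8) = -900 - (462 - 96) = -900 - 1*366 = -900 - 366 = -1266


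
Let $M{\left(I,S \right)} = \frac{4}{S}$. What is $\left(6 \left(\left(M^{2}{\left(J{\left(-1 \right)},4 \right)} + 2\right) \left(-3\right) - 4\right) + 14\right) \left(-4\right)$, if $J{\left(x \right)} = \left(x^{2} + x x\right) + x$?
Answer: $256$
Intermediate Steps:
$J{\left(x \right)} = x + 2 x^{2}$ ($J{\left(x \right)} = \left(x^{2} + x^{2}\right) + x = 2 x^{2} + x = x + 2 x^{2}$)
$\left(6 \left(\left(M^{2}{\left(J{\left(-1 \right)},4 \right)} + 2\right) \left(-3\right) - 4\right) + 14\right) \left(-4\right) = \left(6 \left(\left(\left(\frac{4}{4}\right)^{2} + 2\right) \left(-3\right) - 4\right) + 14\right) \left(-4\right) = \left(6 \left(\left(\left(4 \cdot \frac{1}{4}\right)^{2} + 2\right) \left(-3\right) - 4\right) + 14\right) \left(-4\right) = \left(6 \left(\left(1^{2} + 2\right) \left(-3\right) - 4\right) + 14\right) \left(-4\right) = \left(6 \left(\left(1 + 2\right) \left(-3\right) - 4\right) + 14\right) \left(-4\right) = \left(6 \left(3 \left(-3\right) - 4\right) + 14\right) \left(-4\right) = \left(6 \left(-9 - 4\right) + 14\right) \left(-4\right) = \left(6 \left(-13\right) + 14\right) \left(-4\right) = \left(-78 + 14\right) \left(-4\right) = \left(-64\right) \left(-4\right) = 256$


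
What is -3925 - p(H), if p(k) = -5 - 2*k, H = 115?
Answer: -3690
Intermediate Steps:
-3925 - p(H) = -3925 - (-5 - 2*115) = -3925 - (-5 - 230) = -3925 - 1*(-235) = -3925 + 235 = -3690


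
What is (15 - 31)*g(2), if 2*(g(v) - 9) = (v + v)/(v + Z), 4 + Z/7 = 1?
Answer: -2704/19 ≈ -142.32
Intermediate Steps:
Z = -21 (Z = -28 + 7*1 = -28 + 7 = -21)
g(v) = 9 + v/(-21 + v) (g(v) = 9 + ((v + v)/(v - 21))/2 = 9 + ((2*v)/(-21 + v))/2 = 9 + (2*v/(-21 + v))/2 = 9 + v/(-21 + v))
(15 - 31)*g(2) = (15 - 31)*((-189 + 10*2)/(-21 + 2)) = -16*(-189 + 20)/(-19) = -(-16)*(-169)/19 = -16*169/19 = -2704/19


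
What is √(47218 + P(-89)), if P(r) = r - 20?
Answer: √47109 ≈ 217.05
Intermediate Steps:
P(r) = -20 + r
√(47218 + P(-89)) = √(47218 + (-20 - 89)) = √(47218 - 109) = √47109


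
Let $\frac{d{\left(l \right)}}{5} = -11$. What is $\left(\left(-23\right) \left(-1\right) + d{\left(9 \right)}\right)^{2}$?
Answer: $1024$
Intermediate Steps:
$d{\left(l \right)} = -55$ ($d{\left(l \right)} = 5 \left(-11\right) = -55$)
$\left(\left(-23\right) \left(-1\right) + d{\left(9 \right)}\right)^{2} = \left(\left(-23\right) \left(-1\right) - 55\right)^{2} = \left(23 - 55\right)^{2} = \left(-32\right)^{2} = 1024$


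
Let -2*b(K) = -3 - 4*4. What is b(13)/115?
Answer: 19/230 ≈ 0.082609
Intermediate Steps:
b(K) = 19/2 (b(K) = -(-3 - 4*4)/2 = -(-3 - 16)/2 = -½*(-19) = 19/2)
b(13)/115 = (19/2)/115 = (19/2)*(1/115) = 19/230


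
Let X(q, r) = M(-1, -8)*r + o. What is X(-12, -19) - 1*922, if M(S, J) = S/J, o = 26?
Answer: -7187/8 ≈ -898.38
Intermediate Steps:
X(q, r) = 26 + r/8 (X(q, r) = (-1/(-8))*r + 26 = (-1*(-1/8))*r + 26 = r/8 + 26 = 26 + r/8)
X(-12, -19) - 1*922 = (26 + (1/8)*(-19)) - 1*922 = (26 - 19/8) - 922 = 189/8 - 922 = -7187/8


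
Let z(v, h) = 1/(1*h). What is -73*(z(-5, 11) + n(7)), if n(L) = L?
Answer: -5694/11 ≈ -517.64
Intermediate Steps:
z(v, h) = 1/h
-73*(z(-5, 11) + n(7)) = -73*(1/11 + 7) = -73*78/11 = -5694/11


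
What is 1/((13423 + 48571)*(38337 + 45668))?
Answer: 1/5207805970 ≈ 1.9202e-10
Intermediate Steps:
1/((13423 + 48571)*(38337 + 45668)) = 1/(61994*84005) = 1/5207805970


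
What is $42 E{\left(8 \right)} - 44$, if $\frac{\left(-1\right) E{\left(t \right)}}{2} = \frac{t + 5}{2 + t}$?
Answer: $- \frac{766}{5} \approx -153.2$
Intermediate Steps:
$E{\left(t \right)} = - \frac{2 \left(5 + t\right)}{2 + t}$ ($E{\left(t \right)} = - 2 \frac{t + 5}{2 + t} = - 2 \frac{5 + t}{2 + t} = - \frac{2 \left(5 + t\right)}{2 + t}$)
$42 E{\left(8 \right)} - 44 = 42 \frac{2 \left(-5 - 8\right)}{2 + 8} - 44 = 42 \frac{2 \left(-5 - 8\right)}{10} - 44 = 42 \cdot 2 \cdot \frac{1}{10} \left(-13\right) - 44 = 42 \left(- \frac{13}{5}\right) - 44 = - \frac{546}{5} - 44 = - \frac{766}{5}$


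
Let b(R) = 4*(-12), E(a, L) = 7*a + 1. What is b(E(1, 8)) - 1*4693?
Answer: -4741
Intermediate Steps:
E(a, L) = 1 + 7*a
b(R) = -48
b(E(1, 8)) - 1*4693 = -48 - 1*4693 = -48 - 4693 = -4741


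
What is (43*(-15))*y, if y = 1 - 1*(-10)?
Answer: -7095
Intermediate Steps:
y = 11 (y = 1 + 10 = 11)
(43*(-15))*y = (43*(-15))*11 = -645*11 = -7095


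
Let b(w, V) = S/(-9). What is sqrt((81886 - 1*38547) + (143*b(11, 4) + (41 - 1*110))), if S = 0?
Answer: sqrt(43270) ≈ 208.01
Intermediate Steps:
b(w, V) = 0 (b(w, V) = 0/(-9) = 0*(-1/9) = 0)
sqrt((81886 - 1*38547) + (143*b(11, 4) + (41 - 1*110))) = sqrt((81886 - 1*38547) + (143*0 + (41 - 1*110))) = sqrt((81886 - 38547) + (0 + (41 - 110))) = sqrt(43339 + (0 - 69)) = sqrt(43339 - 69) = sqrt(43270)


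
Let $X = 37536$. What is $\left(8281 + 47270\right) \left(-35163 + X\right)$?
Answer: $131822523$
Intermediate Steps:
$\left(8281 + 47270\right) \left(-35163 + X\right) = \left(8281 + 47270\right) \left(-35163 + 37536\right) = 55551 \cdot 2373 = 131822523$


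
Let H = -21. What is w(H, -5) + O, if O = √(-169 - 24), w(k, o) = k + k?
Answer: -42 + I*√193 ≈ -42.0 + 13.892*I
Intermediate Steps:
w(k, o) = 2*k
O = I*√193 (O = √(-193) = I*√193 ≈ 13.892*I)
w(H, -5) + O = 2*(-21) + I*√193 = -42 + I*√193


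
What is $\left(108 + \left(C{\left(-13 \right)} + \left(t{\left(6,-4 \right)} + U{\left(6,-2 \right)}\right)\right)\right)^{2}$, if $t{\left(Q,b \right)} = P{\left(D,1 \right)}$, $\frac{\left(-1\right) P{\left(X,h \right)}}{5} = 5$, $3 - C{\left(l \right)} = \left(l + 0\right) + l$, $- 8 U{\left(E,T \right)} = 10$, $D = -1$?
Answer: $\frac{196249}{16} \approx 12266.0$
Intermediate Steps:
$U{\left(E,T \right)} = - \frac{5}{4}$ ($U{\left(E,T \right)} = \left(- \frac{1}{8}\right) 10 = - \frac{5}{4}$)
$C{\left(l \right)} = 3 - 2 l$ ($C{\left(l \right)} = 3 - \left(\left(l + 0\right) + l\right) = 3 - \left(l + l\right) = 3 - 2 l$)
$P{\left(X,h \right)} = -25$ ($P{\left(X,h \right)} = \left(-5\right) 5 = -25$)
$t{\left(Q,b \right)} = -25$
$\left(108 + \left(C{\left(-13 \right)} + \left(t{\left(6,-4 \right)} + U{\left(6,-2 \right)}\right)\right)\right)^{2} = \left(108 + \left(\left(3 - -26\right) - \frac{105}{4}\right)\right)^{2} = \left(108 + \left(\left(3 + 26\right) - \frac{105}{4}\right)\right)^{2} = \left(108 + \left(29 - \frac{105}{4}\right)\right)^{2} = \left(108 + \frac{11}{4}\right)^{2} = \left(\frac{443}{4}\right)^{2} = \frac{196249}{16}$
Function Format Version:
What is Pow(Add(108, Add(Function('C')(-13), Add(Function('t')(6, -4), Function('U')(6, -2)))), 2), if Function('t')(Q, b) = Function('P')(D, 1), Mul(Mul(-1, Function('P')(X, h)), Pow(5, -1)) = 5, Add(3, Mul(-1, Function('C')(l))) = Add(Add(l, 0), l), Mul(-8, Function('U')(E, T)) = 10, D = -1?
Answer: Rational(196249, 16) ≈ 12266.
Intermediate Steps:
Function('U')(E, T) = Rational(-5, 4) (Function('U')(E, T) = Mul(Rational(-1, 8), 10) = Rational(-5, 4))
Function('C')(l) = Add(3, Mul(-2, l)) (Function('C')(l) = Add(3, Mul(-1, Add(Add(l, 0), l))) = Add(3, Mul(-1, Add(l, l))) = Add(3, Mul(-1, Mul(2, l))) = Add(3, Mul(-2, l)))
Function('P')(X, h) = -25 (Function('P')(X, h) = Mul(-5, 5) = -25)
Function('t')(Q, b) = -25
Pow(Add(108, Add(Function('C')(-13), Add(Function('t')(6, -4), Function('U')(6, -2)))), 2) = Pow(Add(108, Add(Add(3, Mul(-2, -13)), Add(-25, Rational(-5, 4)))), 2) = Pow(Add(108, Add(Add(3, 26), Rational(-105, 4))), 2) = Pow(Add(108, Add(29, Rational(-105, 4))), 2) = Pow(Add(108, Rational(11, 4)), 2) = Pow(Rational(443, 4), 2) = Rational(196249, 16)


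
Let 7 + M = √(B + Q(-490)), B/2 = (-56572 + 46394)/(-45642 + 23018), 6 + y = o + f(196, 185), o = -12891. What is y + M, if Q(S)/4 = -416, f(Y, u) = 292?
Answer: -12612 + I*√271444570/404 ≈ -12612.0 + 40.781*I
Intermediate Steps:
Q(S) = -1664 (Q(S) = 4*(-416) = -1664)
y = -12605 (y = -6 + (-12891 + 292) = -6 - 12599 = -12605)
B = 727/808 (B = 2*((-56572 + 46394)/(-45642 + 23018)) = 2*(-10178/(-22624)) = 2*(-10178*(-1/22624)) = 2*(727/1616) = 727/808 ≈ 0.89975)
M = -7 + I*√271444570/404 (M = -7 + √(727/808 - 1664) = -7 + √(-1343785/808) = -7 + I*√271444570/404 ≈ -7.0 + 40.781*I)
y + M = -12605 + (-7 + I*√271444570/404) = -12612 + I*√271444570/404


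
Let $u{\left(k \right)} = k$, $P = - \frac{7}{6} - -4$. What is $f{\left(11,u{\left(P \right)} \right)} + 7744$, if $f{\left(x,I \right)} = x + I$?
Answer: $\frac{46547}{6} \approx 7757.8$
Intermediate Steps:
$P = \frac{17}{6}$ ($P = \left(-7\right) \frac{1}{6} + 4 = - \frac{7}{6} + 4 = \frac{17}{6} \approx 2.8333$)
$f{\left(x,I \right)} = I + x$
$f{\left(11,u{\left(P \right)} \right)} + 7744 = \left(\frac{17}{6} + 11\right) + 7744 = \frac{83}{6} + 7744 = \frac{46547}{6}$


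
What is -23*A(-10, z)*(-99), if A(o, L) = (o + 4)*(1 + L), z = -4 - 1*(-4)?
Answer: -13662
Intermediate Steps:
z = 0 (z = -4 + 4 = 0)
A(o, L) = (1 + L)*(4 + o) (A(o, L) = (4 + o)*(1 + L) = (1 + L)*(4 + o))
-23*A(-10, z)*(-99) = -23*(4 - 10 + 4*0 + 0*(-10))*(-99) = -23*(4 - 10 + 0 + 0)*(-99) = -23*(-6)*(-99) = 138*(-99) = -13662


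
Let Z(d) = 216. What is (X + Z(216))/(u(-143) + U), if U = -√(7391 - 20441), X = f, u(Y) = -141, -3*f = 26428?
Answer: 1211660/32931 - 128900*I*√58/32931 ≈ 36.794 - 29.81*I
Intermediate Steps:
f = -26428/3 (f = -⅓*26428 = -26428/3 ≈ -8809.3)
X = -26428/3 ≈ -8809.3
U = -15*I*√58 (U = -√(-13050) = -15*I*√58 ≈ -114.24*I)
(X + Z(216))/(u(-143) + U) = (-26428/3 + 216)/(-141 - 15*I*√58) = -25780/(3*(-141 - 15*I*√58))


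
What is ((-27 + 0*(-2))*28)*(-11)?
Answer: 8316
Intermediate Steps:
((-27 + 0*(-2))*28)*(-11) = ((-27 + 0)*28)*(-11) = -27*28*(-11) = -756*(-11) = 8316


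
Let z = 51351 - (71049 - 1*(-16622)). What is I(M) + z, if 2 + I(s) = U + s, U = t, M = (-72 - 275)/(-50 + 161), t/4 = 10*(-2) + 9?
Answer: -4036973/111 ≈ -36369.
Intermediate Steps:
t = -44 (t = 4*(10*(-2) + 9) = 4*(-20 + 9) = 4*(-11) = -44)
M = -347/111 ≈ -3.1261
z = -36320 (z = 51351 - (71049 + 16622) = 51351 - 1*87671 = 51351 - 87671 = -36320)
U = -44
I(s) = -46 + s (I(s) = -2 + (-44 + s) = -46 + s)
I(M) + z = (-46 - 347/111) - 36320 = -5453/111 - 36320 = -4036973/111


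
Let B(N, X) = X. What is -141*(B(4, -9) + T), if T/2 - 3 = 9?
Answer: -2115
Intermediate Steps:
T = 24 (T = 6 + 2*9 = 6 + 18 = 24)
-141*(B(4, -9) + T) = -141*(-9 + 24) = -141*15 = -2115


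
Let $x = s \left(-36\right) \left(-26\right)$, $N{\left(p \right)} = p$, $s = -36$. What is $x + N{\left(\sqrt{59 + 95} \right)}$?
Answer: $-33696 + \sqrt{154} \approx -33684.0$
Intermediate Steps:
$x = -33696$ ($x = \left(-36\right) \left(-36\right) \left(-26\right) = 1296 \left(-26\right) = -33696$)
$x + N{\left(\sqrt{59 + 95} \right)} = -33696 + \sqrt{59 + 95} = -33696 + \sqrt{154}$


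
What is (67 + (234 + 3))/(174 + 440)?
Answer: 152/307 ≈ 0.49511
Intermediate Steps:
(67 + (234 + 3))/(174 + 440) = (67 + 237)/614 = 304*(1/614) = 152/307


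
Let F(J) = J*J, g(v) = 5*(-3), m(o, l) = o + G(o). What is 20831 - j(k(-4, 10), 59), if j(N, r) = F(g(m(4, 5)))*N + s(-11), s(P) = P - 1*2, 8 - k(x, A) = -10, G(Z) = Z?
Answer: 16794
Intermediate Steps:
k(x, A) = 18 (k(x, A) = 8 - 1*(-10) = 8 + 10 = 18)
m(o, l) = 2*o (m(o, l) = o + o = 2*o)
g(v) = -15
F(J) = J**2
s(P) = -2 + P (s(P) = P - 2 = -2 + P)
j(N, r) = -13 + 225*N (j(N, r) = (-15)**2*N + (-2 - 11) = 225*N - 13 = -13 + 225*N)
20831 - j(k(-4, 10), 59) = 20831 - (-13 + 225*18) = 20831 - (-13 + 4050) = 20831 - 1*4037 = 20831 - 4037 = 16794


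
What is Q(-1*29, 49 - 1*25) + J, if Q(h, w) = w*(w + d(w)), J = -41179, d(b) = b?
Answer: -40027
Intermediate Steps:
Q(h, w) = 2*w² (Q(h, w) = w*(w + w) = w*(2*w) = 2*w²)
Q(-1*29, 49 - 1*25) + J = 2*(49 - 1*25)² - 41179 = 2*(49 - 25)² - 41179 = 2*24² - 41179 = 2*576 - 41179 = 1152 - 41179 = -40027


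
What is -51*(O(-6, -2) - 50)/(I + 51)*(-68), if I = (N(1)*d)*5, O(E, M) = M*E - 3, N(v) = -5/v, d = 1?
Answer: -71094/13 ≈ -5468.8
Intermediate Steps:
O(E, M) = -3 + E*M (O(E, M) = E*M - 3 = -3 + E*M)
I = -25 (I = (-5/1*1)*5 = (-5*1*1)*5 = -5*1*5 = -5*5 = -25)
-51*(O(-6, -2) - 50)/(I + 51)*(-68) = -51*((-3 - 6*(-2)) - 50)/(-25 + 51)*(-68) = -51*((-3 + 12) - 50)/26*(-68) = -51*(9 - 50)/26*(-68) = -(-2091)/26*(-68) = -51*(-41/26)*(-68) = (2091/26)*(-68) = -71094/13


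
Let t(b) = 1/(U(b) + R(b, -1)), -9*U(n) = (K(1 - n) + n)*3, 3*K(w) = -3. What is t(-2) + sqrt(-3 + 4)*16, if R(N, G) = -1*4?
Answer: 47/3 ≈ 15.667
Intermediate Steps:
R(N, G) = -4
K(w) = -1 (K(w) = (1/3)*(-3) = -1)
U(n) = 1/3 - n/3 (U(n) = -(-1 + n)*3/9 = -(-3 + 3*n)/9 = 1/3 - n/3)
t(b) = 1/(-11/3 - b/3) (t(b) = 1/((1/3 - b/3) - 4) = 1/(-11/3 - b/3))
t(-2) + sqrt(-3 + 4)*16 = -3/(11 - 2) + sqrt(-3 + 4)*16 = -3/9 + sqrt(1)*16 = -3*1/9 + 1*16 = -1/3 + 16 = 47/3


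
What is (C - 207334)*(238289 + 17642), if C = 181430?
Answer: -6629636624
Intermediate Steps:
(C - 207334)*(238289 + 17642) = (181430 - 207334)*(238289 + 17642) = -25904*255931 = -6629636624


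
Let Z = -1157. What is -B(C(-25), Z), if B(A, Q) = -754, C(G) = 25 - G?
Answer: 754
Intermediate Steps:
-B(C(-25), Z) = -1*(-754) = 754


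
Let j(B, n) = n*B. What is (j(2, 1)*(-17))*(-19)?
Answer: 646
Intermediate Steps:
j(B, n) = B*n
(j(2, 1)*(-17))*(-19) = ((2*1)*(-17))*(-19) = (2*(-17))*(-19) = -34*(-19) = 646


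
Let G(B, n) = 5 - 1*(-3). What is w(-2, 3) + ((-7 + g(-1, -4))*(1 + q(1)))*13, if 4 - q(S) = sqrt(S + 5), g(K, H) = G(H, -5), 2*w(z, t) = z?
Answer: 64 - 13*sqrt(6) ≈ 32.157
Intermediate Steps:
G(B, n) = 8 (G(B, n) = 5 + 3 = 8)
w(z, t) = z/2
g(K, H) = 8
q(S) = 4 - sqrt(5 + S) (q(S) = 4 - sqrt(S + 5) = 4 - sqrt(5 + S))
w(-2, 3) + ((-7 + g(-1, -4))*(1 + q(1)))*13 = (1/2)*(-2) + ((-7 + 8)*(1 + (4 - sqrt(5 + 1))))*13 = -1 + (1*(1 + (4 - sqrt(6))))*13 = -1 + (1*(5 - sqrt(6)))*13 = -1 + (5 - sqrt(6))*13 = -1 + (65 - 13*sqrt(6)) = 64 - 13*sqrt(6)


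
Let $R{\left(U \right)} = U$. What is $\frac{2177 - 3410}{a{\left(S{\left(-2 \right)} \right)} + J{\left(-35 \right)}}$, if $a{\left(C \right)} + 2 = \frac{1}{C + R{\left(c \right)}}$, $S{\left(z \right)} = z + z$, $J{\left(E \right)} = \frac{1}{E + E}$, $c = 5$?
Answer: $\frac{86310}{71} \approx 1215.6$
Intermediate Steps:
$J{\left(E \right)} = \frac{1}{2 E}$
$S{\left(z \right)} = 2 z$
$a{\left(C \right)} = -2 + \frac{1}{5 + C}$ ($a{\left(C \right)} = -2 + \frac{1}{C + 5} = -2 + \frac{1}{5 + C}$)
$\frac{2177 - 3410}{a{\left(S{\left(-2 \right)} \right)} + J{\left(-35 \right)}} = \frac{2177 - 3410}{\frac{-9 - 2 \cdot 2 \left(-2\right)}{5 + 2 \left(-2\right)} + \frac{1}{2 \left(-35\right)}} = - \frac{1233}{\frac{-9 - -8}{5 - 4} + \frac{1}{2} \left(- \frac{1}{35}\right)} = - \frac{1233}{\frac{-9 + 8}{1} - \frac{1}{70}} = - \frac{1233}{1 \left(-1\right) - \frac{1}{70}} = - \frac{1233}{-1 - \frac{1}{70}} = - \frac{1233}{- \frac{71}{70}} = \left(-1233\right) \left(- \frac{70}{71}\right) = \frac{86310}{71}$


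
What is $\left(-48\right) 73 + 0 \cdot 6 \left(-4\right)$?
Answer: $-3504$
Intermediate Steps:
$\left(-48\right) 73 + 0 \cdot 6 \left(-4\right) = -3504 + 0 \left(-4\right) = -3504 + 0 = -3504$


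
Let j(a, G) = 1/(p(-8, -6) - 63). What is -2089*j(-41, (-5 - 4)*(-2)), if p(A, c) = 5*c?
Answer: 2089/93 ≈ 22.462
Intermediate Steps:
j(a, G) = -1/93 (j(a, G) = 1/(5*(-6) - 63) = 1/(-30 - 63) = 1/(-93) = -1/93)
-2089*j(-41, (-5 - 4)*(-2)) = -2089*(-1)/93 = -1*(-2089/93) = 2089/93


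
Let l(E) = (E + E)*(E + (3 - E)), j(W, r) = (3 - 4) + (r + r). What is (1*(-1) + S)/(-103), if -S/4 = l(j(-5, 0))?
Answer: -23/103 ≈ -0.22330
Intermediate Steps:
j(W, r) = -1 + 2*r
l(E) = 6*E (l(E) = (2*E)*3 = 6*E)
S = 24 (S = -24*(-1 + 2*0) = -24*(-1 + 0) = -24*(-1) = -4*(-6) = 24)
(1*(-1) + S)/(-103) = (1*(-1) + 24)/(-103) = -(-1 + 24)/103 = -1/103*23 = -23/103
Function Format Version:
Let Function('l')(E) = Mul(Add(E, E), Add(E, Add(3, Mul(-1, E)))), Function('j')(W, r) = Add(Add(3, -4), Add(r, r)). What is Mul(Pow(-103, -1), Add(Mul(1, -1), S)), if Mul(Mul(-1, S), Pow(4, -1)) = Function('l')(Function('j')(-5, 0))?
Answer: Rational(-23, 103) ≈ -0.22330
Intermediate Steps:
Function('j')(W, r) = Add(-1, Mul(2, r))
Function('l')(E) = Mul(6, E) (Function('l')(E) = Mul(Mul(2, E), 3) = Mul(6, E))
S = 24 (S = Mul(-4, Mul(6, Add(-1, Mul(2, 0)))) = Mul(-4, Mul(6, Add(-1, 0))) = Mul(-4, Mul(6, -1)) = Mul(-4, -6) = 24)
Mul(Pow(-103, -1), Add(Mul(1, -1), S)) = Mul(Pow(-103, -1), Add(Mul(1, -1), 24)) = Mul(Rational(-1, 103), Add(-1, 24)) = Mul(Rational(-1, 103), 23) = Rational(-23, 103)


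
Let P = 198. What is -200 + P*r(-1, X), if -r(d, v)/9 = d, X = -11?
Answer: 1582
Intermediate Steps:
r(d, v) = -9*d
-200 + P*r(-1, X) = -200 + 198*(-9*(-1)) = -200 + 198*9 = -200 + 1782 = 1582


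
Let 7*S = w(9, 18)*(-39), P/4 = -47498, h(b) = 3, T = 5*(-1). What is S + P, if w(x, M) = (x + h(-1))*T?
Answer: -1327604/7 ≈ -1.8966e+5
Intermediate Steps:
T = -5
P = -189992 (P = 4*(-47498) = -189992)
w(x, M) = -15 - 5*x (w(x, M) = (x + 3)*(-5) = (3 + x)*(-5) = -15 - 5*x)
S = 2340/7 (S = ((-15 - 5*9)*(-39))/7 = ((-15 - 45)*(-39))/7 = (-60*(-39))/7 = (⅐)*2340 = 2340/7 ≈ 334.29)
S + P = 2340/7 - 189992 = -1327604/7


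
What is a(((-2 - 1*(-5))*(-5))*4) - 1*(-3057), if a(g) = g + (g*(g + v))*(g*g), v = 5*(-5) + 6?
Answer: 17066997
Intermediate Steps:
v = -19 (v = -25 + 6 = -19)
a(g) = g + g³*(-19 + g) (a(g) = g + (g*(g - 19))*(g*g) = g + (g*(-19 + g))*g² = g + g³*(-19 + g))
a(((-2 - 1*(-5))*(-5))*4) - 1*(-3057) = (((-2 - 1*(-5))*(-5))*4 + (((-2 - 1*(-5))*(-5))*4)⁴ - 19*(-8000*(-2 - 1*(-5))³)) - 1*(-3057) = (((-2 + 5)*(-5))*4 + (((-2 + 5)*(-5))*4)⁴ - 19*(-8000*(-2 + 5)³)) + 3057 = ((3*(-5))*4 + ((3*(-5))*4)⁴ - 19*((3*(-5))*4)³) + 3057 = (-15*4 + (-15*4)⁴ - 19*(-15*4)³) + 3057 = (-60 + (-60)⁴ - 19*(-60)³) + 3057 = (-60 + 12960000 - 19*(-216000)) + 3057 = (-60 + 12960000 + 4104000) + 3057 = 17063940 + 3057 = 17066997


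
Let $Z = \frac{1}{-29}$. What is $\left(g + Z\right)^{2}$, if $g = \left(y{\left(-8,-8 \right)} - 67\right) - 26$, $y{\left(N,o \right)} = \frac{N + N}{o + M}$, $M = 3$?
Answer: $\frac{169676676}{21025} \approx 8070.2$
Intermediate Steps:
$y{\left(N,o \right)} = \frac{2 N}{3 + o}$ ($y{\left(N,o \right)} = \frac{N + N}{o + 3} = \frac{2 N}{3 + o}$)
$Z = - \frac{1}{29} \approx -0.034483$
$g = - \frac{449}{5}$ ($g = \left(2 \left(-8\right) \frac{1}{3 - 8} - 67\right) - 26 = \left(2 \left(-8\right) \frac{1}{-5} - 67\right) - 26 = \left(2 \left(-8\right) \left(- \frac{1}{5}\right) - 67\right) - 26 = \left(\frac{16}{5} - 67\right) - 26 = - \frac{319}{5} - 26 = - \frac{449}{5} \approx -89.8$)
$\left(g + Z\right)^{2} = \left(- \frac{449}{5} - \frac{1}{29}\right)^{2} = \left(- \frac{13026}{145}\right)^{2} = \frac{169676676}{21025}$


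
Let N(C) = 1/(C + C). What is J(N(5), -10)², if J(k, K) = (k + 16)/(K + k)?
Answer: 25921/9801 ≈ 2.6447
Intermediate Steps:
N(C) = 1/(2*C)
J(k, K) = (16 + k)/(K + k)
J(N(5), -10)² = ((16 + (½)/5)/(-10 + (½)/5))² = ((16 + (½)*(⅕))/(-10 + (½)*(⅕)))² = ((16 + ⅒)/(-10 + ⅒))² = ((161/10)/(-99/10))² = (-10/99*161/10)² = (-161/99)² = 25921/9801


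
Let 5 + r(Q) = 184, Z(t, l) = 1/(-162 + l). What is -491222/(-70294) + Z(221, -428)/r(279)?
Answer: 25938942563/3711874670 ≈ 6.9881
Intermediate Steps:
r(Q) = 179 (r(Q) = -5 + 184 = 179)
-491222/(-70294) + Z(221, -428)/r(279) = -491222/(-70294) + 1/(-162 - 428*179) = -491222*(-1/70294) + (1/179)/(-590) = 245611/35147 - 1/590*1/179 = 245611/35147 - 1/105610 = 25938942563/3711874670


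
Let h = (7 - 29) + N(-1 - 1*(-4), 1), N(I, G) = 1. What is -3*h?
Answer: 63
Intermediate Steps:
h = -21 (h = (7 - 29) + 1 = -22 + 1 = -21)
-3*h = -3*(-21) = 63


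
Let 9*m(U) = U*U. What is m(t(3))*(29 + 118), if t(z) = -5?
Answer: 1225/3 ≈ 408.33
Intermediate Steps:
m(U) = U**2/9 (m(U) = (U*U)/9 = U**2/9)
m(t(3))*(29 + 118) = ((1/9)*(-5)**2)*(29 + 118) = ((1/9)*25)*147 = (25/9)*147 = 1225/3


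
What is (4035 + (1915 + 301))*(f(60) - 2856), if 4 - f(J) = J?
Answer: -18202912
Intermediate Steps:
f(J) = 4 - J
(4035 + (1915 + 301))*(f(60) - 2856) = (4035 + (1915 + 301))*((4 - 1*60) - 2856) = (4035 + 2216)*((4 - 60) - 2856) = 6251*(-56 - 2856) = 6251*(-2912) = -18202912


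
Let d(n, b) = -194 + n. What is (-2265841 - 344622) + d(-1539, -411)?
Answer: -2612196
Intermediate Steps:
(-2265841 - 344622) + d(-1539, -411) = (-2265841 - 344622) + (-194 - 1539) = -2610463 - 1733 = -2612196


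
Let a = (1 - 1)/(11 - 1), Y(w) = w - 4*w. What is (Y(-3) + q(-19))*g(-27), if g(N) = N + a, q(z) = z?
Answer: 270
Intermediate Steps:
Y(w) = -3*w
a = 0 (a = 0/10 = 0*(1/10) = 0)
g(N) = N (g(N) = N + 0 = N)
(Y(-3) + q(-19))*g(-27) = (-3*(-3) - 19)*(-27) = (9 - 19)*(-27) = -10*(-27) = 270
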